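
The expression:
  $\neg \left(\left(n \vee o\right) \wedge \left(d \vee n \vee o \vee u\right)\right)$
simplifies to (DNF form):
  $\neg n \wedge \neg o$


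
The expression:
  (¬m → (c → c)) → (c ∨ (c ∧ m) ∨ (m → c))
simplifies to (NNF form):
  c ∨ ¬m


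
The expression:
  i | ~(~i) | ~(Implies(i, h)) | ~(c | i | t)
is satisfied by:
  {i: True, t: False, c: False}
  {i: True, c: True, t: False}
  {i: True, t: True, c: False}
  {i: True, c: True, t: True}
  {c: False, t: False, i: False}


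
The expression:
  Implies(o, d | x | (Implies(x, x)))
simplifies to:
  True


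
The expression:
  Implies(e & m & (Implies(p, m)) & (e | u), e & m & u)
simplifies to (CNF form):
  u | ~e | ~m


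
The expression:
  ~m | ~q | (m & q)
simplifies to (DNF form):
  True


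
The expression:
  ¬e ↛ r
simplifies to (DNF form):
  r ∨ ¬e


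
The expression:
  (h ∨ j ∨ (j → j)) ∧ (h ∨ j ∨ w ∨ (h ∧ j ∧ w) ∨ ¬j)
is always true.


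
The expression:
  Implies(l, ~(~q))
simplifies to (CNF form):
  q | ~l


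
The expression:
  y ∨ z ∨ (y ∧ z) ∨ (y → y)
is always true.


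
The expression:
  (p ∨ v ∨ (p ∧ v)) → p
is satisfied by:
  {p: True, v: False}
  {v: False, p: False}
  {v: True, p: True}


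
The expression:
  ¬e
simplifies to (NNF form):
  ¬e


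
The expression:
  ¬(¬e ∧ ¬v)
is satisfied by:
  {v: True, e: True}
  {v: True, e: False}
  {e: True, v: False}


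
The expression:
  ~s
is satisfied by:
  {s: False}


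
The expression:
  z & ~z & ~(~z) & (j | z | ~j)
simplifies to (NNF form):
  False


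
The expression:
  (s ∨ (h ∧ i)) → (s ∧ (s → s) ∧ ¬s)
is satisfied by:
  {h: False, s: False, i: False}
  {i: True, h: False, s: False}
  {h: True, i: False, s: False}


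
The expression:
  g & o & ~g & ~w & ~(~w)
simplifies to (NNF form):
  False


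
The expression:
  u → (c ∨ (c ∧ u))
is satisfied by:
  {c: True, u: False}
  {u: False, c: False}
  {u: True, c: True}


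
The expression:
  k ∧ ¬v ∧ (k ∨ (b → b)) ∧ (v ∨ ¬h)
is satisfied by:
  {k: True, v: False, h: False}


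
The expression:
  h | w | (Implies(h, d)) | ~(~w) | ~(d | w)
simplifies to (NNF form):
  True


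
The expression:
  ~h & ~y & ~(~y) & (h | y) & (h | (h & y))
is never true.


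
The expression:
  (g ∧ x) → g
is always true.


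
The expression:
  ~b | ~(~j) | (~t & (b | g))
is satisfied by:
  {j: True, t: False, b: False}
  {j: False, t: False, b: False}
  {b: True, j: True, t: False}
  {b: True, j: False, t: False}
  {t: True, j: True, b: False}
  {t: True, j: False, b: False}
  {t: True, b: True, j: True}


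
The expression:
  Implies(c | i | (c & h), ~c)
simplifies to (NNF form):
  ~c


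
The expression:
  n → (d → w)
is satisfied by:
  {w: True, d: False, n: False}
  {w: False, d: False, n: False}
  {n: True, w: True, d: False}
  {n: True, w: False, d: False}
  {d: True, w: True, n: False}
  {d: True, w: False, n: False}
  {d: True, n: True, w: True}


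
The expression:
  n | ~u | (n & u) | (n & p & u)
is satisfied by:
  {n: True, u: False}
  {u: False, n: False}
  {u: True, n: True}


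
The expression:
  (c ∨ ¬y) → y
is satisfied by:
  {y: True}


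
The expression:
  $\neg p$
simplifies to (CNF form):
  $\neg p$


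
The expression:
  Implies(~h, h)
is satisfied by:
  {h: True}


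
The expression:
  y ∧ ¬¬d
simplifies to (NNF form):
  d ∧ y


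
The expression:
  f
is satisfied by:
  {f: True}


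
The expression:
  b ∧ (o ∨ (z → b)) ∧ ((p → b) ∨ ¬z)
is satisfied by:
  {b: True}


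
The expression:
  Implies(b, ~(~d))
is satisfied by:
  {d: True, b: False}
  {b: False, d: False}
  {b: True, d: True}


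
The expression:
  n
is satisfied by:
  {n: True}


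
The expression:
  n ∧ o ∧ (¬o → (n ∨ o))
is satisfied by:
  {o: True, n: True}


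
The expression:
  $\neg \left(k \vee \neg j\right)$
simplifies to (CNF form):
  $j \wedge \neg k$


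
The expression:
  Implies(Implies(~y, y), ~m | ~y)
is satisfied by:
  {m: False, y: False}
  {y: True, m: False}
  {m: True, y: False}


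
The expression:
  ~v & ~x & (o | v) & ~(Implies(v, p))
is never true.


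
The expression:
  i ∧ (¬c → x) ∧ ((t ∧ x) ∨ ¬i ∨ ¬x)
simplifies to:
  i ∧ (c ∨ x) ∧ (t ∨ ¬x)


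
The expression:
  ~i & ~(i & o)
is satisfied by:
  {i: False}


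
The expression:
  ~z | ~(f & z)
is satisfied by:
  {z: False, f: False}
  {f: True, z: False}
  {z: True, f: False}


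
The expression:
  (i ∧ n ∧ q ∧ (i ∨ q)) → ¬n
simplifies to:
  ¬i ∨ ¬n ∨ ¬q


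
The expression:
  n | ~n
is always true.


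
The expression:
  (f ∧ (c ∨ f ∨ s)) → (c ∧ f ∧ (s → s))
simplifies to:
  c ∨ ¬f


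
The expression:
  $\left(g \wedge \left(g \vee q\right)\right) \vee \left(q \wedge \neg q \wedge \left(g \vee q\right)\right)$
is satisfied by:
  {g: True}


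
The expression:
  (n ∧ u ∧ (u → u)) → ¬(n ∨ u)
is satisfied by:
  {u: False, n: False}
  {n: True, u: False}
  {u: True, n: False}


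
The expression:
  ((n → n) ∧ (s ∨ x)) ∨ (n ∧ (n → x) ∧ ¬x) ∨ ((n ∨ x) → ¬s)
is always true.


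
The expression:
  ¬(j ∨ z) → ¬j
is always true.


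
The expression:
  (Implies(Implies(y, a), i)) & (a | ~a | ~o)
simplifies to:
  i | (y & ~a)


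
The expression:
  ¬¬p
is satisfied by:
  {p: True}


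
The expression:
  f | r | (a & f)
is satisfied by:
  {r: True, f: True}
  {r: True, f: False}
  {f: True, r: False}


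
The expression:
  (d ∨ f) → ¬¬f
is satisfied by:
  {f: True, d: False}
  {d: False, f: False}
  {d: True, f: True}


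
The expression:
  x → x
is always true.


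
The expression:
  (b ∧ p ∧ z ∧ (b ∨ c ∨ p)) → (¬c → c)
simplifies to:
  c ∨ ¬b ∨ ¬p ∨ ¬z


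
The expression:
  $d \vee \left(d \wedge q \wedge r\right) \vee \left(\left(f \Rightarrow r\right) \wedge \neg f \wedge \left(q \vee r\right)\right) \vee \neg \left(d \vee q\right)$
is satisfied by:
  {d: True, q: False, f: False}
  {q: False, f: False, d: False}
  {f: True, d: True, q: False}
  {f: True, q: False, d: False}
  {d: True, q: True, f: False}
  {q: True, d: False, f: False}
  {f: True, q: True, d: True}


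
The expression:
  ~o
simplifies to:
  ~o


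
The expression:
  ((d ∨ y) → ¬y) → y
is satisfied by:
  {y: True}


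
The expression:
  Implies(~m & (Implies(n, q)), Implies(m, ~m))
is always true.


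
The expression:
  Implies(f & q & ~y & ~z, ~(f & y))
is always true.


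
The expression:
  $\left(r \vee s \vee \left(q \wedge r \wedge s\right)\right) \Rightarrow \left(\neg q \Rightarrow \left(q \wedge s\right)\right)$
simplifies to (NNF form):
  $q \vee \left(\neg r \wedge \neg s\right)$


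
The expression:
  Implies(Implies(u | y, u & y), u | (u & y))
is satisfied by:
  {y: True, u: True}
  {y: True, u: False}
  {u: True, y: False}


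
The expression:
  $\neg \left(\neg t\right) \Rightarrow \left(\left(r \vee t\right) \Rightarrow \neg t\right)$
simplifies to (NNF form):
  $\neg t$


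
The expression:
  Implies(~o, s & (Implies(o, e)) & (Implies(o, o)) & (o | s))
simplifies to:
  o | s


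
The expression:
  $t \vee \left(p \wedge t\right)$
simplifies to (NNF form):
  $t$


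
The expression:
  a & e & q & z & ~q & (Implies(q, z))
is never true.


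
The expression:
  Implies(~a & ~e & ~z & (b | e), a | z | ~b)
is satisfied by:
  {a: True, z: True, e: True, b: False}
  {a: True, z: True, e: False, b: False}
  {a: True, e: True, z: False, b: False}
  {a: True, e: False, z: False, b: False}
  {z: True, e: True, a: False, b: False}
  {z: True, a: False, e: False, b: False}
  {z: False, e: True, a: False, b: False}
  {z: False, a: False, e: False, b: False}
  {a: True, b: True, z: True, e: True}
  {a: True, b: True, z: True, e: False}
  {a: True, b: True, e: True, z: False}
  {a: True, b: True, e: False, z: False}
  {b: True, z: True, e: True, a: False}
  {b: True, z: True, e: False, a: False}
  {b: True, e: True, z: False, a: False}


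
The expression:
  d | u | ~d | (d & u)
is always true.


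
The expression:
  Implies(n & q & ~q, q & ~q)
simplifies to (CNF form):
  True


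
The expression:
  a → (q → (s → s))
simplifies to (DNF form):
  True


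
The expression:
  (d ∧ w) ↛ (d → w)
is never true.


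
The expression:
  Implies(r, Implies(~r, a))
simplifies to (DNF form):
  True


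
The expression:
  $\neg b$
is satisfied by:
  {b: False}


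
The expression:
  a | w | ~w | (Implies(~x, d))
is always true.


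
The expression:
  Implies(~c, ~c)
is always true.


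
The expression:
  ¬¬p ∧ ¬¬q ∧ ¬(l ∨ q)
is never true.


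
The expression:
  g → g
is always true.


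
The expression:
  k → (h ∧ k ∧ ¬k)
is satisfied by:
  {k: False}


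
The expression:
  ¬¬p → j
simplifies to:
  j ∨ ¬p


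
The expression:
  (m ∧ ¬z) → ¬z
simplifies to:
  True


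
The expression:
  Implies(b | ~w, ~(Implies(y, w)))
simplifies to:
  (w & ~b) | (y & ~w)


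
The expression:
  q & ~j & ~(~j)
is never true.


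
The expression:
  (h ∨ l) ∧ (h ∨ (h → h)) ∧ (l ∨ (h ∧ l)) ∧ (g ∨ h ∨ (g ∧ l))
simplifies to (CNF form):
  l ∧ (g ∨ h)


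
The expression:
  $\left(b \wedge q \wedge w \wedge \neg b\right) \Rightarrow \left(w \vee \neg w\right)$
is always true.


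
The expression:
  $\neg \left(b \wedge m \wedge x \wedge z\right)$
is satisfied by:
  {m: False, z: False, x: False, b: False}
  {b: True, m: False, z: False, x: False}
  {x: True, m: False, z: False, b: False}
  {b: True, x: True, m: False, z: False}
  {z: True, b: False, m: False, x: False}
  {b: True, z: True, m: False, x: False}
  {x: True, z: True, b: False, m: False}
  {b: True, x: True, z: True, m: False}
  {m: True, x: False, z: False, b: False}
  {b: True, m: True, x: False, z: False}
  {x: True, m: True, b: False, z: False}
  {b: True, x: True, m: True, z: False}
  {z: True, m: True, x: False, b: False}
  {b: True, z: True, m: True, x: False}
  {x: True, z: True, m: True, b: False}


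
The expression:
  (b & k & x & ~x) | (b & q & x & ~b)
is never true.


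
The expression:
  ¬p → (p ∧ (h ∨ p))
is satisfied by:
  {p: True}


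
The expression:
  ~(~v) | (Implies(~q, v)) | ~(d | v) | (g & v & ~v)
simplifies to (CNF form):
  q | v | ~d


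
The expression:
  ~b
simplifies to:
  ~b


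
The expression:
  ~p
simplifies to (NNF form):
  ~p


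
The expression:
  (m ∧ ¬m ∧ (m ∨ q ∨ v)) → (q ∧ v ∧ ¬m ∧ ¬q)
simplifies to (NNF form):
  True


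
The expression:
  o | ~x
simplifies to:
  o | ~x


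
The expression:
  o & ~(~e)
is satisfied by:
  {e: True, o: True}


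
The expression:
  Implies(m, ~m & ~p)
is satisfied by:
  {m: False}


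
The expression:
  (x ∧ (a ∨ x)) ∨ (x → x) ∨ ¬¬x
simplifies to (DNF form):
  True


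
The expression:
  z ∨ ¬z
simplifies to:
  True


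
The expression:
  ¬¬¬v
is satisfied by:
  {v: False}


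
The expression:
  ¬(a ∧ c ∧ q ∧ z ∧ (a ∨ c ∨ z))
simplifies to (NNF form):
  ¬a ∨ ¬c ∨ ¬q ∨ ¬z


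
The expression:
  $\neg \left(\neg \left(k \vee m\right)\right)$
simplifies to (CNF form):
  $k \vee m$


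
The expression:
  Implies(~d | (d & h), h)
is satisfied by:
  {d: True, h: True}
  {d: True, h: False}
  {h: True, d: False}


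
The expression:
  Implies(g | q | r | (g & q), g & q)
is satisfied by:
  {q: True, g: True, r: False}
  {q: True, g: True, r: True}
  {r: False, g: False, q: False}


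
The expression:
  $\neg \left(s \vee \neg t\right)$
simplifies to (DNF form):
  $t \wedge \neg s$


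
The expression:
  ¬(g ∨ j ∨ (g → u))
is never true.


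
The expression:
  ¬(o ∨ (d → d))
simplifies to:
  False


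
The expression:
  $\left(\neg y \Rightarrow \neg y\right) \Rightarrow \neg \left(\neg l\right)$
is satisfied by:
  {l: True}


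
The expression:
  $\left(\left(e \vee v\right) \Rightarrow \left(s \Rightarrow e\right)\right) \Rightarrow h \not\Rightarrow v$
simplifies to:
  $\left(h \vee v\right) \wedge \left(s \vee \neg v\right) \wedge \left(\neg e \vee \neg v\right)$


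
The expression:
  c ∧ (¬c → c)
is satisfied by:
  {c: True}


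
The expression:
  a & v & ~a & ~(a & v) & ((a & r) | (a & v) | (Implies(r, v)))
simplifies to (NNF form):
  False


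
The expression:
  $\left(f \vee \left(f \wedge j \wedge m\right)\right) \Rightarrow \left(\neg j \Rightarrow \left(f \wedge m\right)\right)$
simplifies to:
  $j \vee m \vee \neg f$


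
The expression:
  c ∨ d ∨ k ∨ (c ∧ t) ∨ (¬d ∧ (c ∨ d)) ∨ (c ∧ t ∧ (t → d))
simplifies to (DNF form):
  c ∨ d ∨ k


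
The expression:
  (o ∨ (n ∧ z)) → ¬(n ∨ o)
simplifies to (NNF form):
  ¬o ∧ (¬n ∨ ¬z)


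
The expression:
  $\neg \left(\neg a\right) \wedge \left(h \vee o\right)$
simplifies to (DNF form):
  $\left(a \wedge h\right) \vee \left(a \wedge o\right)$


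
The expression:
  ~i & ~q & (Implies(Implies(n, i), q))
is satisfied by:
  {n: True, q: False, i: False}


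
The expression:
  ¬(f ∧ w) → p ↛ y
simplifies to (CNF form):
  (f ∨ p) ∧ (f ∨ ¬y) ∧ (p ∨ w) ∧ (w ∨ ¬y)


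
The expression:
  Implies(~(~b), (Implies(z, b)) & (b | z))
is always true.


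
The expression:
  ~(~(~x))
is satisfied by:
  {x: False}


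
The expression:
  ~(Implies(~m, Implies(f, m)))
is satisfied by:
  {f: True, m: False}


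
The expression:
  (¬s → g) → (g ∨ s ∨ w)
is always true.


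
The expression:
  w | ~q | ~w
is always true.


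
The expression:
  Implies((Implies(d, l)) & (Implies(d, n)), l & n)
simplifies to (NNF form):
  d | (l & n)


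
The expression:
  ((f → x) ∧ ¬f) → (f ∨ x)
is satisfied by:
  {x: True, f: True}
  {x: True, f: False}
  {f: True, x: False}


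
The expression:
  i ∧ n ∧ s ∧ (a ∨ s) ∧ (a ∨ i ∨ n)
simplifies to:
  i ∧ n ∧ s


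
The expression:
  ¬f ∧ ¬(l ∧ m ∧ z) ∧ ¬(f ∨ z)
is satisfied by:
  {z: False, f: False}


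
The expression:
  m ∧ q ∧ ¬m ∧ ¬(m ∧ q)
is never true.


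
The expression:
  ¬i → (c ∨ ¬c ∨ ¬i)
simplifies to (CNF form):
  True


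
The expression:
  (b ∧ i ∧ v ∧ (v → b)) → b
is always true.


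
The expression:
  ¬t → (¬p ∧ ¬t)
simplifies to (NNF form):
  t ∨ ¬p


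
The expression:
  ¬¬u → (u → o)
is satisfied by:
  {o: True, u: False}
  {u: False, o: False}
  {u: True, o: True}


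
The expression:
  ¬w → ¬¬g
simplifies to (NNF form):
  g ∨ w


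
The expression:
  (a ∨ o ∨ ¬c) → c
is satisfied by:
  {c: True}


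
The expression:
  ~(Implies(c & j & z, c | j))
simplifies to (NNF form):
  False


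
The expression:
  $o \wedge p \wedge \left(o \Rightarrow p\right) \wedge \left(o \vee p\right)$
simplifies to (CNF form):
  $o \wedge p$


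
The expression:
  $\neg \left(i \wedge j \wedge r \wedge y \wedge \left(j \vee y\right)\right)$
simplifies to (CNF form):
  $\neg i \vee \neg j \vee \neg r \vee \neg y$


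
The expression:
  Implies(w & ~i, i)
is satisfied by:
  {i: True, w: False}
  {w: False, i: False}
  {w: True, i: True}


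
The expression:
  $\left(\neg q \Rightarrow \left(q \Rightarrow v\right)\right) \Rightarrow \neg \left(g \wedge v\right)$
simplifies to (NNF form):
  $\neg g \vee \neg v$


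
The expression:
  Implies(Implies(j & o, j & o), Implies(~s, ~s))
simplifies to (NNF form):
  True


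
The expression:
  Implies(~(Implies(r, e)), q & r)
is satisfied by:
  {q: True, e: True, r: False}
  {q: True, e: False, r: False}
  {e: True, q: False, r: False}
  {q: False, e: False, r: False}
  {r: True, q: True, e: True}
  {r: True, q: True, e: False}
  {r: True, e: True, q: False}


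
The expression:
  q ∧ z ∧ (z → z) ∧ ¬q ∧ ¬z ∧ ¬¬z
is never true.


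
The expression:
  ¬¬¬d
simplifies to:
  ¬d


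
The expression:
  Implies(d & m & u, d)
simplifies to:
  True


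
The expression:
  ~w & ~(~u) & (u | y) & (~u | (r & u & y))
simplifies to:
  r & u & y & ~w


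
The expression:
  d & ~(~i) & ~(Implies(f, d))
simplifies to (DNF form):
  False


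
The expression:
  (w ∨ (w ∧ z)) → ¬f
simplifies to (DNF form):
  ¬f ∨ ¬w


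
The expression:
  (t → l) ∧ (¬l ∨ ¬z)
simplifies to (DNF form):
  (l ∧ ¬z) ∨ (¬l ∧ ¬t)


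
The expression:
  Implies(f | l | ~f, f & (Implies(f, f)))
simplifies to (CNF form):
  f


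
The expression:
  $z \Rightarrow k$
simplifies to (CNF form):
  $k \vee \neg z$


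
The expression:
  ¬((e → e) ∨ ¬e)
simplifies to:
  False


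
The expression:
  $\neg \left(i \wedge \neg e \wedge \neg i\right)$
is always true.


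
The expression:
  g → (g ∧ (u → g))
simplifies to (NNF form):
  True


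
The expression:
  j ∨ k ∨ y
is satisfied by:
  {y: True, k: True, j: True}
  {y: True, k: True, j: False}
  {y: True, j: True, k: False}
  {y: True, j: False, k: False}
  {k: True, j: True, y: False}
  {k: True, j: False, y: False}
  {j: True, k: False, y: False}


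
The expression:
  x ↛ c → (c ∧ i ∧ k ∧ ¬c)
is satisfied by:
  {c: True, x: False}
  {x: False, c: False}
  {x: True, c: True}


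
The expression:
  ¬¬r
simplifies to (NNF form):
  r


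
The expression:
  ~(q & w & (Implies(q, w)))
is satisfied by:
  {w: False, q: False}
  {q: True, w: False}
  {w: True, q: False}


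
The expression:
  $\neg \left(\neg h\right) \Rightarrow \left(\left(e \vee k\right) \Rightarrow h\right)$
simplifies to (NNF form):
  $\text{True}$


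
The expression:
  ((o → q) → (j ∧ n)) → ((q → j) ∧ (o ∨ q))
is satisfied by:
  {q: True, o: True, n: False, j: False}
  {q: True, o: False, n: False, j: False}
  {o: True, j: False, q: False, n: False}
  {j: False, o: False, q: False, n: False}
  {j: True, q: True, o: True, n: False}
  {j: True, q: True, o: False, n: False}
  {j: True, o: True, q: False, n: False}
  {j: True, o: False, q: False, n: False}
  {n: True, q: True, o: True, j: False}
  {n: True, q: True, o: False, j: False}
  {n: True, o: True, q: False, j: False}
  {n: True, o: False, q: False, j: False}
  {j: True, n: True, q: True, o: True}
  {j: True, n: True, q: True, o: False}
  {j: True, n: True, o: True, q: False}


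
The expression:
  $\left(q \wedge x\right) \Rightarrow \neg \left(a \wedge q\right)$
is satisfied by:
  {x: False, q: False, a: False}
  {a: True, x: False, q: False}
  {q: True, x: False, a: False}
  {a: True, q: True, x: False}
  {x: True, a: False, q: False}
  {a: True, x: True, q: False}
  {q: True, x: True, a: False}


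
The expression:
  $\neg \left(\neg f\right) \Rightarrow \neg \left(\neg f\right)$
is always true.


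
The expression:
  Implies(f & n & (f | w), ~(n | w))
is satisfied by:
  {n: False, f: False}
  {f: True, n: False}
  {n: True, f: False}


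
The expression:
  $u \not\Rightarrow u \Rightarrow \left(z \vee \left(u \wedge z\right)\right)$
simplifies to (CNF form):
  $\text{True}$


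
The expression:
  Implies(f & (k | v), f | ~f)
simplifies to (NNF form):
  True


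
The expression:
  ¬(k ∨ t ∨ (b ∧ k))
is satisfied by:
  {t: False, k: False}


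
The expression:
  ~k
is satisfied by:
  {k: False}


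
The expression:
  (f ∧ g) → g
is always true.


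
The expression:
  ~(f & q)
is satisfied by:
  {q: False, f: False}
  {f: True, q: False}
  {q: True, f: False}


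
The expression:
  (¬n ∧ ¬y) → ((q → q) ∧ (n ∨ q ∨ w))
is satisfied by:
  {n: True, y: True, q: True, w: True}
  {n: True, y: True, q: True, w: False}
  {n: True, y: True, w: True, q: False}
  {n: True, y: True, w: False, q: False}
  {n: True, q: True, w: True, y: False}
  {n: True, q: True, w: False, y: False}
  {n: True, q: False, w: True, y: False}
  {n: True, q: False, w: False, y: False}
  {y: True, q: True, w: True, n: False}
  {y: True, q: True, w: False, n: False}
  {y: True, w: True, q: False, n: False}
  {y: True, w: False, q: False, n: False}
  {q: True, w: True, y: False, n: False}
  {q: True, y: False, w: False, n: False}
  {w: True, y: False, q: False, n: False}


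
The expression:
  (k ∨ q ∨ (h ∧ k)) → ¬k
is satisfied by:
  {k: False}


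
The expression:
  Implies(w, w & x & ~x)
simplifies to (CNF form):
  ~w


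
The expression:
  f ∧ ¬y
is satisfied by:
  {f: True, y: False}


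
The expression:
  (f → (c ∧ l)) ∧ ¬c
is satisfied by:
  {f: False, c: False}


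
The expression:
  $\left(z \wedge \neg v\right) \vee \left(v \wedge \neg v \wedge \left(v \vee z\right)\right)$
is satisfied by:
  {z: True, v: False}


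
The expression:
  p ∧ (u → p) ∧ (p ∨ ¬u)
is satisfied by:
  {p: True}


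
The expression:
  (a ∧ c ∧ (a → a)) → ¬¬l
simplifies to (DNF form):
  l ∨ ¬a ∨ ¬c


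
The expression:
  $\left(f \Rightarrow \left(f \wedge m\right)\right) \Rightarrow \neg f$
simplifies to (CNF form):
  $\neg f \vee \neg m$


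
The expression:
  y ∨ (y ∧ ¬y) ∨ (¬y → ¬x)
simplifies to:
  y ∨ ¬x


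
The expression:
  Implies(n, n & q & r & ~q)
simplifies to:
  ~n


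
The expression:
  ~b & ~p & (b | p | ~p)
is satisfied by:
  {p: False, b: False}


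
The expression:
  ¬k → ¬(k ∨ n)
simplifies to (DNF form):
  k ∨ ¬n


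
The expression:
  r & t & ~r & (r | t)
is never true.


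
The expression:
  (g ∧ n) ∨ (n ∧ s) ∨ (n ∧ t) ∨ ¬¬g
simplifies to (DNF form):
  g ∨ (n ∧ s) ∨ (n ∧ t)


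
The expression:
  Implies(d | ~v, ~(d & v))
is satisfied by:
  {v: False, d: False}
  {d: True, v: False}
  {v: True, d: False}


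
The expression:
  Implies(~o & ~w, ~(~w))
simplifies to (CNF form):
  o | w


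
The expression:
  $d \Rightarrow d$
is always true.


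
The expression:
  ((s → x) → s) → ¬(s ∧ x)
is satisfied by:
  {s: False, x: False}
  {x: True, s: False}
  {s: True, x: False}


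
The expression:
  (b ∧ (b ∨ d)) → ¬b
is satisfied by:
  {b: False}


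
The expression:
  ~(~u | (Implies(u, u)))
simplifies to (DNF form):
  False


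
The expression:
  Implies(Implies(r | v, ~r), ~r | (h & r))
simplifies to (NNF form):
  True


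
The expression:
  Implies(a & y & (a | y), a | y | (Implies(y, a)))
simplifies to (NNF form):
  True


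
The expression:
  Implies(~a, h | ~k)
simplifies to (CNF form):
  a | h | ~k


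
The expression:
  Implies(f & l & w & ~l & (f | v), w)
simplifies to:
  True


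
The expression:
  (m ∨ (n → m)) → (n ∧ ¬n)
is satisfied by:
  {n: True, m: False}


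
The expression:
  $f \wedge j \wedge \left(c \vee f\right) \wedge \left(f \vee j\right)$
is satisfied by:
  {j: True, f: True}


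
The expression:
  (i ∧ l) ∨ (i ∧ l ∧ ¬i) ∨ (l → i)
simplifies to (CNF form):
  i ∨ ¬l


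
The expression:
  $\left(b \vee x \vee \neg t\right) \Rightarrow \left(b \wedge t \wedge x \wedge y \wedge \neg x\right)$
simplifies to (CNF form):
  $t \wedge \neg b \wedge \neg x$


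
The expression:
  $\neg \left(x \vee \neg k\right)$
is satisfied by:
  {k: True, x: False}


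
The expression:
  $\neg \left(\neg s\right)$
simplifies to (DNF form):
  $s$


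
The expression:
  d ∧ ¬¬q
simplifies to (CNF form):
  d ∧ q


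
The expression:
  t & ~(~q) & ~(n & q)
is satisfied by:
  {t: True, q: True, n: False}


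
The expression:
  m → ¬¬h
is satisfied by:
  {h: True, m: False}
  {m: False, h: False}
  {m: True, h: True}


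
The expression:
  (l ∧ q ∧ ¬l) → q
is always true.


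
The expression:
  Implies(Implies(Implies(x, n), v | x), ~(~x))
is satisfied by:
  {x: True, v: False}
  {v: False, x: False}
  {v: True, x: True}


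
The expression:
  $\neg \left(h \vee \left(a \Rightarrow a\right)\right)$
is never true.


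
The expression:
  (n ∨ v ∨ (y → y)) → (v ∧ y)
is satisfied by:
  {y: True, v: True}


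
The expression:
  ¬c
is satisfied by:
  {c: False}


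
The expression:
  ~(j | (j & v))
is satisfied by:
  {j: False}


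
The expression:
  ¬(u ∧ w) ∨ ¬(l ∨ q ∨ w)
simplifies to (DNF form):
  ¬u ∨ ¬w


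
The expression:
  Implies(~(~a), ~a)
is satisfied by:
  {a: False}


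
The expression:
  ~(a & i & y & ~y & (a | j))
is always true.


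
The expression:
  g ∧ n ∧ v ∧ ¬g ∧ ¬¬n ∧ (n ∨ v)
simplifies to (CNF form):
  False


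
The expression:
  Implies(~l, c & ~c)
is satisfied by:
  {l: True}


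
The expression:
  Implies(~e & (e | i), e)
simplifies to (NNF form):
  e | ~i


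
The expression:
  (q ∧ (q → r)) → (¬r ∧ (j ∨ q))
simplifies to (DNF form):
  ¬q ∨ ¬r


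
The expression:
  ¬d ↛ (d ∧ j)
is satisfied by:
  {d: False}


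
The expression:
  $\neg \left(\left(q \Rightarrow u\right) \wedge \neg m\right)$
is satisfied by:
  {q: True, m: True, u: False}
  {m: True, u: False, q: False}
  {q: True, m: True, u: True}
  {m: True, u: True, q: False}
  {q: True, u: False, m: False}


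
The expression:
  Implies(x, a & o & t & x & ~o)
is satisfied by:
  {x: False}


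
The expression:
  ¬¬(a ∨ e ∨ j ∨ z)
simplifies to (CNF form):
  a ∨ e ∨ j ∨ z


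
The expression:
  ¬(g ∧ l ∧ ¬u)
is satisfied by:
  {u: True, l: False, g: False}
  {l: False, g: False, u: False}
  {g: True, u: True, l: False}
  {g: True, l: False, u: False}
  {u: True, l: True, g: False}
  {l: True, u: False, g: False}
  {g: True, l: True, u: True}


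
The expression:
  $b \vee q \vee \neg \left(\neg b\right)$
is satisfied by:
  {b: True, q: True}
  {b: True, q: False}
  {q: True, b: False}


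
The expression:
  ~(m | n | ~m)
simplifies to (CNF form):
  False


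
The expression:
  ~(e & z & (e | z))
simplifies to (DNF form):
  ~e | ~z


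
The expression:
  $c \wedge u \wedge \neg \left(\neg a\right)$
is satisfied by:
  {a: True, c: True, u: True}


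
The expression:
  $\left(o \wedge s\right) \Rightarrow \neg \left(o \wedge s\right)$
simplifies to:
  $\neg o \vee \neg s$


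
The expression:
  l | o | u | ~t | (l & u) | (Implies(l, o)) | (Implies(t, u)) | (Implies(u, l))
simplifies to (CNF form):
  True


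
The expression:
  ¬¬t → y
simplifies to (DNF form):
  y ∨ ¬t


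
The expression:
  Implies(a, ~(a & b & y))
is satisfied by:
  {y: False, a: False, b: False}
  {b: True, y: False, a: False}
  {a: True, y: False, b: False}
  {b: True, a: True, y: False}
  {y: True, b: False, a: False}
  {b: True, y: True, a: False}
  {a: True, y: True, b: False}


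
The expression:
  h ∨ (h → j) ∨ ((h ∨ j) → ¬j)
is always true.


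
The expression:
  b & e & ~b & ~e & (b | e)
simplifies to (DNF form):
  False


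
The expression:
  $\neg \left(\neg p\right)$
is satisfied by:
  {p: True}


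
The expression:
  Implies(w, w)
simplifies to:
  True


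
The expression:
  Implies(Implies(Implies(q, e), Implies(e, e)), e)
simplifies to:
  e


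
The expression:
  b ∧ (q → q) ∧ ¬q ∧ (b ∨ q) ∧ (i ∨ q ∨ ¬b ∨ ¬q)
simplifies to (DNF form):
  b ∧ ¬q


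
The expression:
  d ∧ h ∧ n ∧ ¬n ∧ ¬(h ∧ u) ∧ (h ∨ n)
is never true.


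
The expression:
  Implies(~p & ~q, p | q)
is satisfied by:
  {q: True, p: True}
  {q: True, p: False}
  {p: True, q: False}


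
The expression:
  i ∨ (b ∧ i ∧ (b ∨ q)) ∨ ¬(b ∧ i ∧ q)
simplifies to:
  True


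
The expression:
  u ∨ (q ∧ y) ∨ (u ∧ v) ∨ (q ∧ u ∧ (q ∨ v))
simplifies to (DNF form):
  u ∨ (q ∧ y)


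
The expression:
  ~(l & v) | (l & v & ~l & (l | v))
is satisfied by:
  {l: False, v: False}
  {v: True, l: False}
  {l: True, v: False}


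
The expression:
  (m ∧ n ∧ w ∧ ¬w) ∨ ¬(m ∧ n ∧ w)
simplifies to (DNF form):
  ¬m ∨ ¬n ∨ ¬w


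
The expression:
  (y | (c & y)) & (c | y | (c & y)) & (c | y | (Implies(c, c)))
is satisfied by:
  {y: True}


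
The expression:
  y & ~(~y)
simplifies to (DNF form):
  y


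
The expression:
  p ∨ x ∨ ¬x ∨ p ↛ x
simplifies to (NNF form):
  True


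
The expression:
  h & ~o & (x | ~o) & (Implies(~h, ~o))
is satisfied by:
  {h: True, o: False}


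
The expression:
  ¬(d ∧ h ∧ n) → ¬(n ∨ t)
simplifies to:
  (d ∨ ¬n) ∧ (h ∨ ¬n) ∧ (n ∨ ¬t)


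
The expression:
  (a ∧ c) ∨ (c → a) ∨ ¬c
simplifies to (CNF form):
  a ∨ ¬c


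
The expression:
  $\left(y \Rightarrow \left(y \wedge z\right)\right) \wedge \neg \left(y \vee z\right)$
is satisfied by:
  {y: False, z: False}


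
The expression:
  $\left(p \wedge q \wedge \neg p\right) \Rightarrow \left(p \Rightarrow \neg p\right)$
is always true.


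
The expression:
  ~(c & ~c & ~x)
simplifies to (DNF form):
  True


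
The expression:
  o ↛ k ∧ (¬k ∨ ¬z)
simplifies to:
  o ∧ ¬k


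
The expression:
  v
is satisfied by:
  {v: True}


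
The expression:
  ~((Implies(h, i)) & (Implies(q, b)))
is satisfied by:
  {h: True, q: True, b: False, i: False}
  {h: True, q: False, b: False, i: False}
  {q: True, i: False, h: False, b: False}
  {i: True, h: True, q: True, b: False}
  {i: True, q: True, h: False, b: False}
  {b: True, h: True, q: True, i: False}
  {b: True, h: True, q: False, i: False}


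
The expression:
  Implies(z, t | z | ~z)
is always true.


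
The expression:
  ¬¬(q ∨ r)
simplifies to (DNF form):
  q ∨ r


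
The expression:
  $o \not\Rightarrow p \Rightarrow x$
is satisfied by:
  {x: True, p: True, o: False}
  {x: True, p: False, o: False}
  {p: True, x: False, o: False}
  {x: False, p: False, o: False}
  {x: True, o: True, p: True}
  {x: True, o: True, p: False}
  {o: True, p: True, x: False}


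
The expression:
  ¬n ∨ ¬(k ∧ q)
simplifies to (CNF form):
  ¬k ∨ ¬n ∨ ¬q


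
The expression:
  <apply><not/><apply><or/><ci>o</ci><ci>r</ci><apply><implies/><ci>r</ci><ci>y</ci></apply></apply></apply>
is never true.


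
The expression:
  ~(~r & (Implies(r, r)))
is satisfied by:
  {r: True}


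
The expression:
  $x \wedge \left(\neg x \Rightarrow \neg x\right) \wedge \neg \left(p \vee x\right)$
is never true.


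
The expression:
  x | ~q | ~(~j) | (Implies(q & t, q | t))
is always true.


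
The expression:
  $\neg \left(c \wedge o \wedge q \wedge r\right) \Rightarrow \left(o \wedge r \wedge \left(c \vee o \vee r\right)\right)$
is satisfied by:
  {r: True, o: True}


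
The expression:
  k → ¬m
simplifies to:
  ¬k ∨ ¬m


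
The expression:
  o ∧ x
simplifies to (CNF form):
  o ∧ x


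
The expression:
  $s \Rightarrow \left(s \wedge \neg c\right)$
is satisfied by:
  {s: False, c: False}
  {c: True, s: False}
  {s: True, c: False}


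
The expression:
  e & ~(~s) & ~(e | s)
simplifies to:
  False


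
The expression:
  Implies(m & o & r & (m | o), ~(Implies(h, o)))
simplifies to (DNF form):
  ~m | ~o | ~r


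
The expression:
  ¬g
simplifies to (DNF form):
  ¬g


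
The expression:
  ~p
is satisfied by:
  {p: False}


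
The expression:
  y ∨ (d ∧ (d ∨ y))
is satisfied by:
  {y: True, d: True}
  {y: True, d: False}
  {d: True, y: False}


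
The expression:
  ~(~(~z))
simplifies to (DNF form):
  ~z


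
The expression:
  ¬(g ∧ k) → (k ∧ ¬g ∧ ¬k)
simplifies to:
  g ∧ k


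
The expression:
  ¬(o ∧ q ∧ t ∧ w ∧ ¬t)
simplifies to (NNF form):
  True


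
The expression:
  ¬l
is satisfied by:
  {l: False}


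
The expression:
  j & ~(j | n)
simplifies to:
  False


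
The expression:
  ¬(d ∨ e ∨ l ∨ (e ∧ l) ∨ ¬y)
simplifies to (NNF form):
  y ∧ ¬d ∧ ¬e ∧ ¬l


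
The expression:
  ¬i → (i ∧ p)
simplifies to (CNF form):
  i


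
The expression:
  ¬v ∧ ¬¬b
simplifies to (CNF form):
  b ∧ ¬v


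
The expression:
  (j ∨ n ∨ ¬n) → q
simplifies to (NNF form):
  q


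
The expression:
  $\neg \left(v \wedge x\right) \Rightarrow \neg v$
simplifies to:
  $x \vee \neg v$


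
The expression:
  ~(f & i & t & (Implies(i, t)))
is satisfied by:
  {t: False, i: False, f: False}
  {f: True, t: False, i: False}
  {i: True, t: False, f: False}
  {f: True, i: True, t: False}
  {t: True, f: False, i: False}
  {f: True, t: True, i: False}
  {i: True, t: True, f: False}


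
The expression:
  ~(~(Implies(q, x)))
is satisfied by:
  {x: True, q: False}
  {q: False, x: False}
  {q: True, x: True}


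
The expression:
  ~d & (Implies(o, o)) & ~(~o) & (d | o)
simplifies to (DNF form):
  o & ~d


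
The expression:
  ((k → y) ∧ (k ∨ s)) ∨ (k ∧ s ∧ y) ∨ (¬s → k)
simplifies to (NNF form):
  k ∨ s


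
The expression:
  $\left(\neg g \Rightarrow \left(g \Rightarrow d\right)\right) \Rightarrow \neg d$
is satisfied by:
  {d: False}


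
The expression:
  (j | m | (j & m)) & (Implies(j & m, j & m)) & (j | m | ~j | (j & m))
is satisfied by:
  {m: True, j: True}
  {m: True, j: False}
  {j: True, m: False}


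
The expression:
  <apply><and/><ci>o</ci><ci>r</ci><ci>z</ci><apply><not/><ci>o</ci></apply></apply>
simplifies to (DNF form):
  <false/>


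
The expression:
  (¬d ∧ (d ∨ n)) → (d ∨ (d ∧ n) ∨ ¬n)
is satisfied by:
  {d: True, n: False}
  {n: False, d: False}
  {n: True, d: True}


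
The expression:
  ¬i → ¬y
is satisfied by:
  {i: True, y: False}
  {y: False, i: False}
  {y: True, i: True}


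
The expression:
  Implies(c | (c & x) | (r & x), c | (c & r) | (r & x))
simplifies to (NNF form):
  True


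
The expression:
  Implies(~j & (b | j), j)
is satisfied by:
  {j: True, b: False}
  {b: False, j: False}
  {b: True, j: True}


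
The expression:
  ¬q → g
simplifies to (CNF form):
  g ∨ q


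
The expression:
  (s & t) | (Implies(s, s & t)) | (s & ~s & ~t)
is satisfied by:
  {t: True, s: False}
  {s: False, t: False}
  {s: True, t: True}


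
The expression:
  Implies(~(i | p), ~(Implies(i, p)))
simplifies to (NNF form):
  i | p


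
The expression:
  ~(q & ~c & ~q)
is always true.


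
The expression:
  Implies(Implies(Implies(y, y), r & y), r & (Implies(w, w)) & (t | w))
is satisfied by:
  {t: True, w: True, y: False, r: False}
  {t: True, w: False, y: False, r: False}
  {w: True, r: False, t: False, y: False}
  {r: False, w: False, t: False, y: False}
  {r: True, t: True, w: True, y: False}
  {r: True, t: True, w: False, y: False}
  {r: True, w: True, t: False, y: False}
  {r: True, w: False, t: False, y: False}
  {y: True, t: True, w: True, r: False}
  {y: True, t: True, w: False, r: False}
  {y: True, w: True, t: False, r: False}
  {y: True, w: False, t: False, r: False}
  {r: True, y: True, t: True, w: True}
  {r: True, y: True, t: True, w: False}
  {r: True, y: True, w: True, t: False}


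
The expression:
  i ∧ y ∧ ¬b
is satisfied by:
  {i: True, y: True, b: False}


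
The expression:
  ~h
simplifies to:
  ~h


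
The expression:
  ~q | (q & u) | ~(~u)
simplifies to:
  u | ~q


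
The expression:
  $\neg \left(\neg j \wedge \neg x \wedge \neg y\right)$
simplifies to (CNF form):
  $j \vee x \vee y$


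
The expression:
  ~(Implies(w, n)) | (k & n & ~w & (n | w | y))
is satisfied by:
  {w: True, k: True, n: False}
  {w: True, k: False, n: False}
  {n: True, k: True, w: False}


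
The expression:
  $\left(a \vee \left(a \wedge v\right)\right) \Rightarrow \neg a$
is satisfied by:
  {a: False}


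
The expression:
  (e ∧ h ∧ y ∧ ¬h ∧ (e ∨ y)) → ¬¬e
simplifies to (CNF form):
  True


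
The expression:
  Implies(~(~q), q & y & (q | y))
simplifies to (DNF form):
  y | ~q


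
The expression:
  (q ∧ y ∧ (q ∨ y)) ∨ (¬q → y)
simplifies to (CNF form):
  q ∨ y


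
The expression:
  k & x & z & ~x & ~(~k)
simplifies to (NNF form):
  False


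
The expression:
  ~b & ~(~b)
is never true.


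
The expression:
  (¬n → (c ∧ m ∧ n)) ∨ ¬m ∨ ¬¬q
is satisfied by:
  {n: True, q: True, m: False}
  {n: True, m: False, q: False}
  {q: True, m: False, n: False}
  {q: False, m: False, n: False}
  {n: True, q: True, m: True}
  {n: True, m: True, q: False}
  {q: True, m: True, n: False}


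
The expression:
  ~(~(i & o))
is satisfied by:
  {i: True, o: True}


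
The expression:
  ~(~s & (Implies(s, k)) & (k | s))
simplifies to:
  s | ~k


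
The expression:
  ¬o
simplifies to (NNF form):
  ¬o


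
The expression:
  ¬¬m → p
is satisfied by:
  {p: True, m: False}
  {m: False, p: False}
  {m: True, p: True}


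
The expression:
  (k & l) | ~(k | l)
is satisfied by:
  {l: False, k: False}
  {k: True, l: True}


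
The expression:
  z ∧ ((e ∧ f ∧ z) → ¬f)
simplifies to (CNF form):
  z ∧ (¬e ∨ ¬f)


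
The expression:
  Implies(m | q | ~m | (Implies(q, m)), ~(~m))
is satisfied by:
  {m: True}


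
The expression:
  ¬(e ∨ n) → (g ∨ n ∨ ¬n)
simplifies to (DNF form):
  True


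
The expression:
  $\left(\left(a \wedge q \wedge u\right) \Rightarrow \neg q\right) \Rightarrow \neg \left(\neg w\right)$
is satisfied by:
  {a: True, w: True, q: True, u: True}
  {a: True, w: True, q: True, u: False}
  {a: True, w: True, u: True, q: False}
  {a: True, w: True, u: False, q: False}
  {w: True, q: True, u: True, a: False}
  {w: True, q: True, u: False, a: False}
  {w: True, q: False, u: True, a: False}
  {w: True, q: False, u: False, a: False}
  {a: True, q: True, u: True, w: False}


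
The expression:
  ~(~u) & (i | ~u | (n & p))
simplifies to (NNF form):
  u & (i | n) & (i | p)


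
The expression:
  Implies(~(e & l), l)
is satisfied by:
  {l: True}


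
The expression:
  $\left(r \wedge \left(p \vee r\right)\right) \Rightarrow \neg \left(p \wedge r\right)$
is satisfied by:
  {p: False, r: False}
  {r: True, p: False}
  {p: True, r: False}
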